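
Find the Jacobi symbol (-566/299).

-1

(-566/299)
  = (32/299)    [-566 ≡ 32 mod 299]
  = -(1/299)    [299 ≡ 3 mod 8 ⇒ (2/299)^5 = -1]
  = -1    [(1/299) = 1]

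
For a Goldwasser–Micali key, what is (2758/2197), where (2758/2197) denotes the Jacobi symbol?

-1

Reduce the numerator: 2758 ≡ 561 (mod 2197), so (2758/2197) = (561/2197).
561 ≡ 1 (mod 4), so quadratic reciprocity gives (561/2197) = (2197/561). Reduce: 2197 ≡ 514 (mod 561). Now have (514/561).
Factor out 2: 514 = 2·257. Since 561 ≡ 1 (mod 8), (2/561) = +1. Now have (257/561).
257 ≡ 1 (mod 4), so quadratic reciprocity gives (257/561) = (561/257). Reduce: 561 ≡ 47 (mod 257). Now have (47/257).
257 ≡ 1 (mod 4), so quadratic reciprocity gives (47/257) = (257/47). Reduce: 257 ≡ 22 (mod 47). Now have (22/47).
Factor out 2: 22 = 2·11. Since 47 ≡ 7 (mod 8), (2/47) = +1. Now have (11/47).
Both 11 ≡ 3 and 47 ≡ 3 (mod 4), so reciprocity gives (11/47) = -(47/11). Reduce: 47 ≡ 3 (mod 11). Now have -(3/11).
Both 3 ≡ 3 and 11 ≡ 3 (mod 4), so reciprocity gives (3/11) = -(11/3). Reduce: 11 ≡ 2 (mod 3). Now have (2/3).
Factor out 2: 2 = 2. Since 3 ≡ 3 (mod 8), (2/3) = -1. Now have -(1/3).
(1/3) = 1. Collecting the sign factors: -1.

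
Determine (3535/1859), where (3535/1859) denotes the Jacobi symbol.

1

(3535/1859)
  = (1676/1859)    [3535 ≡ 1676 mod 1859]
  = (419/1859)    [1859 ≡ 3 mod 8 ⇒ (2/1859)^2 = +1]
  = -(1859/419)    [QR: both ≡ 3 mod 4, sign flips]
  = -(183/419)    [1859 ≡ 183 mod 419]
  = (419/183)    [QR: both ≡ 3 mod 4, sign flips]
  = (53/183)    [419 ≡ 53 mod 183]
  = (183/53)    [QR: 53 ≡ 1 mod 4, sign kept]
  = (24/53)    [183 ≡ 24 mod 53]
  = -(3/53)    [53 ≡ 5 mod 8 ⇒ (2/53)^3 = -1]
  = -(53/3)    [QR: 53 ≡ 1 mod 4, sign kept]
  = -(2/3)    [53 ≡ 2 mod 3]
  = (1/3)    [3 ≡ 3 mod 8 ⇒ (2/3) = -1]
  = 1    [(1/3) = 1]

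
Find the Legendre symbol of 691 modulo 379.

Reduce the numerator: 691 ≡ 312 (mod 379), so (691/379) = (312/379).
Factor out 2: 312 = 2^3·39. Since 379 ≡ 3 (mod 8), (2/379) = -1, and (2/379)^3 = -1. Now have -(39/379).
Both 39 ≡ 3 and 379 ≡ 3 (mod 4), so reciprocity gives (39/379) = -(379/39). Reduce: 379 ≡ 28 (mod 39). Now have (28/39).
Factor out 2: 28 = 2^2·7. Since 39 ≡ 7 (mod 8), (2/39) = +1, and (2/39)^2 = +1. Now have (7/39).
Both 7 ≡ 3 and 39 ≡ 3 (mod 4), so reciprocity gives (7/39) = -(39/7). Reduce: 39 ≡ 4 (mod 7). Now have -(4/7).
Factor out 2: 4 = 2^2. Since 7 ≡ 7 (mod 8), (2/7) = +1, and (2/7)^2 = +1. Now have -(1/7).
(1/7) = 1. Collecting the sign factors: -1.

-1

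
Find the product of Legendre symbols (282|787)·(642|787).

1

By multiplicativity, (282·642|787) = (282|787)·(642|787).
First factor (282|787):
Factor out 2: 282 = 2·141. Since 787 ≡ 3 (mod 8), (2|787) = -1. Now have -(141|787).
141 ≡ 1 (mod 4), so quadratic reciprocity gives (141|787) = (787|141). Reduce: 787 ≡ 82 (mod 141). Now have -(82|141).
Factor out 2: 82 = 2·41. Since 141 ≡ 5 (mod 8), (2|141) = -1. Now have (41|141).
41 ≡ 1 (mod 4), so quadratic reciprocity gives (41|141) = (141|41). Reduce: 141 ≡ 18 (mod 41). Now have (18|41).
Factor out 2: 18 = 2·9. Since 41 ≡ 1 (mod 8), (2|41) = +1. Now have (9|41).
9 ≡ 1 (mod 4), so quadratic reciprocity gives (9|41) = (41|9). Reduce: 41 ≡ 5 (mod 9). Now have (5|9).
5 ≡ 1 (mod 4), so quadratic reciprocity gives (5|9) = (9|5). Reduce: 9 ≡ 4 (mod 5). Now have (4|5).
Factor out 2: 4 = 2^2. Since 5 ≡ 5 (mod 8), (2|5) = -1, and (2|5)^2 = +1. Now have (1|5).
(1|5) = 1. Collecting the sign factors: 1.
Second factor (642|787):
Factor out 2: 642 = 2·321. Since 787 ≡ 3 (mod 8), (2|787) = -1. Now have -(321|787).
321 ≡ 1 (mod 4), so quadratic reciprocity gives (321|787) = (787|321). Reduce: 787 ≡ 145 (mod 321). Now have -(145|321).
145 ≡ 1 (mod 4), so quadratic reciprocity gives (145|321) = (321|145). Reduce: 321 ≡ 31 (mod 145). Now have -(31|145).
145 ≡ 1 (mod 4), so quadratic reciprocity gives (31|145) = (145|31). Reduce: 145 ≡ 21 (mod 31). Now have -(21|31).
21 ≡ 1 (mod 4), so quadratic reciprocity gives (21|31) = (31|21). Reduce: 31 ≡ 10 (mod 21). Now have -(10|21).
Factor out 2: 10 = 2·5. Since 21 ≡ 5 (mod 8), (2|21) = -1. Now have (5|21).
5 ≡ 1 (mod 4), so quadratic reciprocity gives (5|21) = (21|5). Reduce: 21 ≡ 1 (mod 5). Now have (1|5).
(1|5) = 1. Collecting the sign factors: 1.
Product: (1)·(1) = 1.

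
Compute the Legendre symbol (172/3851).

(172/3851)
  = (43/3851)    [3851 ≡ 3 mod 8 ⇒ (2/3851)^2 = +1]
  = -(3851/43)    [QR: both ≡ 3 mod 4, sign flips]
  = -(24/43)    [3851 ≡ 24 mod 43]
  = (3/43)    [43 ≡ 3 mod 8 ⇒ (2/43)^3 = -1]
  = -(43/3)    [QR: both ≡ 3 mod 4, sign flips]
  = -(1/3)    [43 ≡ 1 mod 3]
  = -1    [(1/3) = 1]

-1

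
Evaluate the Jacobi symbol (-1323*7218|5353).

1

By multiplicativity, (-1323·7218|5353) = (-1323|5353)·(7218|5353).
First factor (-1323|5353):
Pull out -1: (-1323|5353) = (-1|5353)·(1323|5353). Since 5353 ≡ 1 (mod 4), (-1|5353) = +1. Now have (1323|5353).
5353 ≡ 1 (mod 4), so quadratic reciprocity gives (1323|5353) = (5353|1323). Reduce: 5353 ≡ 61 (mod 1323). Now have (61|1323).
61 ≡ 1 (mod 4), so quadratic reciprocity gives (61|1323) = (1323|61). Reduce: 1323 ≡ 42 (mod 61). Now have (42|61).
Factor out 2: 42 = 2·21. Since 61 ≡ 5 (mod 8), (2|61) = -1. Now have -(21|61).
21 ≡ 1 (mod 4), so quadratic reciprocity gives (21|61) = (61|21). Reduce: 61 ≡ 19 (mod 21). Now have -(19|21).
21 ≡ 1 (mod 4), so quadratic reciprocity gives (19|21) = (21|19). Reduce: 21 ≡ 2 (mod 19). Now have -(2|19).
Factor out 2: 2 = 2. Since 19 ≡ 3 (mod 8), (2|19) = -1. Now have (1|19).
(1|19) = 1. Collecting the sign factors: 1.
Second factor (7218|5353):
Reduce the numerator: 7218 ≡ 1865 (mod 5353), so (7218|5353) = (1865|5353).
1865 ≡ 1 (mod 4), so quadratic reciprocity gives (1865|5353) = (5353|1865). Reduce: 5353 ≡ 1623 (mod 1865). Now have (1623|1865).
1865 ≡ 1 (mod 4), so quadratic reciprocity gives (1623|1865) = (1865|1623). Reduce: 1865 ≡ 242 (mod 1623). Now have (242|1623).
Factor out 2: 242 = 2·121. Since 1623 ≡ 7 (mod 8), (2|1623) = +1. Now have (121|1623).
121 ≡ 1 (mod 4), so quadratic reciprocity gives (121|1623) = (1623|121). Reduce: 1623 ≡ 50 (mod 121). Now have (50|121).
Factor out 2: 50 = 2·25. Since 121 ≡ 1 (mod 8), (2|121) = +1. Now have (25|121).
25 ≡ 1 (mod 4), so quadratic reciprocity gives (25|121) = (121|25). Reduce: 121 ≡ 21 (mod 25). Now have (21|25).
21 ≡ 1 (mod 4), so quadratic reciprocity gives (21|25) = (25|21). Reduce: 25 ≡ 4 (mod 21). Now have (4|21).
Factor out 2: 4 = 2^2. Since 21 ≡ 5 (mod 8), (2|21) = -1, and (2|21)^2 = +1. Now have (1|21).
(1|21) = 1. Collecting the sign factors: 1.
Product: (1)·(1) = 1.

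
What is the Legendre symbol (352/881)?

1

Factor out 2: 352 = 2^5·11. Since 881 ≡ 1 (mod 8), (2/881) = +1, and (2/881)^5 = +1. Now have (11/881).
881 ≡ 1 (mod 4), so quadratic reciprocity gives (11/881) = (881/11). Reduce: 881 ≡ 1 (mod 11). Now have (1/11).
(1/11) = 1. Collecting the sign factors: 1.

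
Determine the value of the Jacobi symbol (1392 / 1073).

Reduce the numerator: 1392 ≡ 319 (mod 1073), so (1392 / 1073) = (319 / 1073).
1073 ≡ 1 (mod 4), so quadratic reciprocity gives (319 / 1073) = (1073 / 319). Reduce: 1073 ≡ 116 (mod 319). Now have (116 / 319).
Factor out 2: 116 = 2^2·29. Since 319 ≡ 7 (mod 8), (2 / 319) = +1, and (2 / 319)^2 = +1. Now have (29 / 319).
29 ≡ 1 (mod 4), so quadratic reciprocity gives (29 / 319) = (319 / 29). Reduce: 319 ≡ 0 (mod 29). Now have (0 / 29).
The numerator is now 0 with denominator 29 > 1: the symbol is 0.

0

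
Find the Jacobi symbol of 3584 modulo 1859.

1

Reduce the numerator: 3584 ≡ 1725 (mod 1859), so (3584|1859) = (1725|1859).
1725 ≡ 1 (mod 4), so quadratic reciprocity gives (1725|1859) = (1859|1725). Reduce: 1859 ≡ 134 (mod 1725). Now have (134|1725).
Factor out 2: 134 = 2·67. Since 1725 ≡ 5 (mod 8), (2|1725) = -1. Now have -(67|1725).
1725 ≡ 1 (mod 4), so quadratic reciprocity gives (67|1725) = (1725|67). Reduce: 1725 ≡ 50 (mod 67). Now have -(50|67).
Factor out 2: 50 = 2·25. Since 67 ≡ 3 (mod 8), (2|67) = -1. Now have (25|67).
25 ≡ 1 (mod 4), so quadratic reciprocity gives (25|67) = (67|25). Reduce: 67 ≡ 17 (mod 25). Now have (17|25).
17 ≡ 1 (mod 4), so quadratic reciprocity gives (17|25) = (25|17). Reduce: 25 ≡ 8 (mod 17). Now have (8|17).
Factor out 2: 8 = 2^3. Since 17 ≡ 1 (mod 8), (2|17) = +1, and (2|17)^3 = +1. Now have (1|17).
(1|17) = 1. Collecting the sign factors: 1.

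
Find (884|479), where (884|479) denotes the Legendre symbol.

1

Reduce the numerator: 884 ≡ 405 (mod 479), so (884|479) = (405|479).
405 ≡ 1 (mod 4), so quadratic reciprocity gives (405|479) = (479|405). Reduce: 479 ≡ 74 (mod 405). Now have (74|405).
Factor out 2: 74 = 2·37. Since 405 ≡ 5 (mod 8), (2|405) = -1. Now have -(37|405).
37 ≡ 1 (mod 4), so quadratic reciprocity gives (37|405) = (405|37). Reduce: 405 ≡ 35 (mod 37). Now have -(35|37).
37 ≡ 1 (mod 4), so quadratic reciprocity gives (35|37) = (37|35). Reduce: 37 ≡ 2 (mod 35). Now have -(2|35).
Factor out 2: 2 = 2. Since 35 ≡ 3 (mod 8), (2|35) = -1. Now have (1|35).
(1|35) = 1. Collecting the sign factors: 1.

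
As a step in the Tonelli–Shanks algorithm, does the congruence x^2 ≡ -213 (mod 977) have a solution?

(-213|977)
  = (213|977)    [977 ≡ 1 mod 4 ⇒ (-1|977) = +1]
  = (977|213)    [QR: 213 ≡ 1 mod 4, sign kept]
  = (125|213)    [977 ≡ 125 mod 213]
  = (213|125)    [QR: 125 ≡ 1 mod 4, sign kept]
  = (88|125)    [213 ≡ 88 mod 125]
  = -(11|125)    [125 ≡ 5 mod 8 ⇒ (2|125)^3 = -1]
  = -(125|11)    [QR: 125 ≡ 1 mod 4, sign kept]
  = -(4|11)    [125 ≡ 4 mod 11]
  = -(1|11)    [11 ≡ 3 mod 8 ⇒ (2|11)^2 = +1]
  = -1    [(1|11) = 1]
(-213|977) = -1, and 977 is prime, so -213 is not a quadratic residue mod 977.

no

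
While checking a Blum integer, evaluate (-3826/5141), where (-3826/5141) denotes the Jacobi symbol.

Reduce the numerator: -3826 ≡ 1315 (mod 5141), so (-3826/5141) = (1315/5141).
5141 ≡ 1 (mod 4), so quadratic reciprocity gives (1315/5141) = (5141/1315). Reduce: 5141 ≡ 1196 (mod 1315). Now have (1196/1315).
Factor out 2: 1196 = 2^2·299. Since 1315 ≡ 3 (mod 8), (2/1315) = -1, and (2/1315)^2 = +1. Now have (299/1315).
Both 299 ≡ 3 and 1315 ≡ 3 (mod 4), so reciprocity gives (299/1315) = -(1315/299). Reduce: 1315 ≡ 119 (mod 299). Now have -(119/299).
Both 119 ≡ 3 and 299 ≡ 3 (mod 4), so reciprocity gives (119/299) = -(299/119). Reduce: 299 ≡ 61 (mod 119). Now have (61/119).
61 ≡ 1 (mod 4), so quadratic reciprocity gives (61/119) = (119/61). Reduce: 119 ≡ 58 (mod 61). Now have (58/61).
Factor out 2: 58 = 2·29. Since 61 ≡ 5 (mod 8), (2/61) = -1. Now have -(29/61).
29 ≡ 1 (mod 4), so quadratic reciprocity gives (29/61) = (61/29). Reduce: 61 ≡ 3 (mod 29). Now have -(3/29).
29 ≡ 1 (mod 4), so quadratic reciprocity gives (3/29) = (29/3). Reduce: 29 ≡ 2 (mod 3). Now have -(2/3).
Factor out 2: 2 = 2. Since 3 ≡ 3 (mod 8), (2/3) = -1. Now have (1/3).
(1/3) = 1. Collecting the sign factors: 1.

1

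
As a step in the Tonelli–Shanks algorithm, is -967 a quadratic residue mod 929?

yes

(-967/929)
  = (967/929)    [929 ≡ 1 mod 4 ⇒ (-1/929) = +1]
  = (38/929)    [967 ≡ 38 mod 929]
  = (19/929)    [929 ≡ 1 mod 8 ⇒ (2/929) = +1]
  = (929/19)    [QR: 929 ≡ 1 mod 4, sign kept]
  = (17/19)    [929 ≡ 17 mod 19]
  = (19/17)    [QR: 17 ≡ 1 mod 4, sign kept]
  = (2/17)    [19 ≡ 2 mod 17]
  = (1/17)    [17 ≡ 1 mod 8 ⇒ (2/17) = +1]
  = 1    [(1/17) = 1]
The Legendre symbol is 1, so x^2 ≡ -967 (mod 929) has solution.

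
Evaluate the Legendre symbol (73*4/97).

By multiplicativity, (73·4/97) = (73/97)·(4/97).
First factor (73/97):
73 ≡ 1 (mod 4), so quadratic reciprocity gives (73/97) = (97/73). Reduce: 97 ≡ 24 (mod 73). Now have (24/73).
Factor out 2: 24 = 2^3·3. Since 73 ≡ 1 (mod 8), (2/73) = +1, and (2/73)^3 = +1. Now have (3/73).
73 ≡ 1 (mod 4), so quadratic reciprocity gives (3/73) = (73/3). Reduce: 73 ≡ 1 (mod 3). Now have (1/3).
(1/3) = 1. Collecting the sign factors: 1.
Second factor (4/97):
Factor out 2: 4 = 2^2. Since 97 ≡ 1 (mod 8), (2/97) = +1, and (2/97)^2 = +1. Now have (1/97).
(1/97) = 1. Collecting the sign factors: 1.
Product: (1)·(1) = 1.

1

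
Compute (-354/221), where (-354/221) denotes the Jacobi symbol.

-1

Reduce the numerator: -354 ≡ 88 (mod 221), so (-354/221) = (88/221).
Factor out 2: 88 = 2^3·11. Since 221 ≡ 5 (mod 8), (2/221) = -1, and (2/221)^3 = -1. Now have -(11/221).
221 ≡ 1 (mod 4), so quadratic reciprocity gives (11/221) = (221/11). Reduce: 221 ≡ 1 (mod 11). Now have -(1/11).
(1/11) = 1. Collecting the sign factors: -1.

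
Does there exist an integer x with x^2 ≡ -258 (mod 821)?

Pull out -1: (-258/821) = (-1/821)·(258/821). Since 821 ≡ 1 (mod 4), (-1/821) = +1. Now have (258/821).
Factor out 2: 258 = 2·129. Since 821 ≡ 5 (mod 8), (2/821) = -1. Now have -(129/821).
129 ≡ 1 (mod 4), so quadratic reciprocity gives (129/821) = (821/129). Reduce: 821 ≡ 47 (mod 129). Now have -(47/129).
129 ≡ 1 (mod 4), so quadratic reciprocity gives (47/129) = (129/47). Reduce: 129 ≡ 35 (mod 47). Now have -(35/47).
Both 35 ≡ 3 and 47 ≡ 3 (mod 4), so reciprocity gives (35/47) = -(47/35). Reduce: 47 ≡ 12 (mod 35). Now have (12/35).
Factor out 2: 12 = 2^2·3. Since 35 ≡ 3 (mod 8), (2/35) = -1, and (2/35)^2 = +1. Now have (3/35).
Both 3 ≡ 3 and 35 ≡ 3 (mod 4), so reciprocity gives (3/35) = -(35/3). Reduce: 35 ≡ 2 (mod 3). Now have -(2/3).
Factor out 2: 2 = 2. Since 3 ≡ 3 (mod 8), (2/3) = -1. Now have (1/3).
(1/3) = 1. Collecting the sign factors: 1.
(-258/821) = 1, and 821 is prime, so -258 is a quadratic residue mod 821.

yes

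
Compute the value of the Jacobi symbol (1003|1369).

1

1369 ≡ 1 (mod 4), so quadratic reciprocity gives (1003|1369) = (1369|1003). Reduce: 1369 ≡ 366 (mod 1003). Now have (366|1003).
Factor out 2: 366 = 2·183. Since 1003 ≡ 3 (mod 8), (2|1003) = -1. Now have -(183|1003).
Both 183 ≡ 3 and 1003 ≡ 3 (mod 4), so reciprocity gives (183|1003) = -(1003|183). Reduce: 1003 ≡ 88 (mod 183). Now have (88|183).
Factor out 2: 88 = 2^3·11. Since 183 ≡ 7 (mod 8), (2|183) = +1, and (2|183)^3 = +1. Now have (11|183).
Both 11 ≡ 3 and 183 ≡ 3 (mod 4), so reciprocity gives (11|183) = -(183|11). Reduce: 183 ≡ 7 (mod 11). Now have -(7|11).
Both 7 ≡ 3 and 11 ≡ 3 (mod 4), so reciprocity gives (7|11) = -(11|7). Reduce: 11 ≡ 4 (mod 7). Now have (4|7).
Factor out 2: 4 = 2^2. Since 7 ≡ 7 (mod 8), (2|7) = +1, and (2|7)^2 = +1. Now have (1|7).
(1|7) = 1. Collecting the sign factors: 1.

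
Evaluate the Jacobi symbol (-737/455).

1

(-737/455)
  = (173/455)    [-737 ≡ 173 mod 455]
  = (455/173)    [QR: 173 ≡ 1 mod 4, sign kept]
  = (109/173)    [455 ≡ 109 mod 173]
  = (173/109)    [QR: 109 ≡ 1 mod 4, sign kept]
  = (64/109)    [173 ≡ 64 mod 109]
  = (1/109)    [109 ≡ 5 mod 8 ⇒ (2/109)^6 = +1]
  = 1    [(1/109) = 1]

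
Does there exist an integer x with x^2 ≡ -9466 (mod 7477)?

yes

(-9466/7477)
  = (9466/7477)    [7477 ≡ 1 mod 4 ⇒ (-1/7477) = +1]
  = (1989/7477)    [9466 ≡ 1989 mod 7477]
  = (7477/1989)    [QR: 1989 ≡ 1 mod 4, sign kept]
  = (1510/1989)    [7477 ≡ 1510 mod 1989]
  = -(755/1989)    [1989 ≡ 5 mod 8 ⇒ (2/1989) = -1]
  = -(1989/755)    [QR: 1989 ≡ 1 mod 4, sign kept]
  = -(479/755)    [1989 ≡ 479 mod 755]
  = (755/479)    [QR: both ≡ 3 mod 4, sign flips]
  = (276/479)    [755 ≡ 276 mod 479]
  = (69/479)    [479 ≡ 7 mod 8 ⇒ (2/479)^2 = +1]
  = (479/69)    [QR: 69 ≡ 1 mod 4, sign kept]
  = (65/69)    [479 ≡ 65 mod 69]
  = (69/65)    [QR: 65 ≡ 1 mod 4, sign kept]
  = (4/65)    [69 ≡ 4 mod 65]
  = (1/65)    [65 ≡ 1 mod 8 ⇒ (2/65)^2 = +1]
  = 1    [(1/65) = 1]
The Legendre symbol is 1, so x^2 ≡ -9466 (mod 7477) has solution.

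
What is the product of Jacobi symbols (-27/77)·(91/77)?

By multiplicativity, (-27·91/77) = (-27/77)·(91/77).
First factor (-27/77):
(-27/77)
  = (27/77)    [77 ≡ 1 mod 4 ⇒ (-1/77) = +1]
  = (77/27)    [QR: 77 ≡ 1 mod 4, sign kept]
  = (23/27)    [77 ≡ 23 mod 27]
  = -(27/23)    [QR: both ≡ 3 mod 4, sign flips]
  = -(4/23)    [27 ≡ 4 mod 23]
  = -(1/23)    [23 ≡ 7 mod 8 ⇒ (2/23)^2 = +1]
  = -1    [(1/23) = 1]
Second factor (91/77):
(91/77)
  = (14/77)    [91 ≡ 14 mod 77]
  = -(7/77)    [77 ≡ 5 mod 8 ⇒ (2/77) = -1]
  = -(77/7)    [QR: 77 ≡ 1 mod 4, sign kept]
  = -(0/7)    [77 ≡ 0 mod 7]
  = 0    [numerator 0, gcd > 1]
Product: (-1)·(0) = 0.

0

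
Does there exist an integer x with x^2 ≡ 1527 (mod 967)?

yes

(1527/967)
  = (560/967)    [1527 ≡ 560 mod 967]
  = (35/967)    [967 ≡ 7 mod 8 ⇒ (2/967)^4 = +1]
  = -(967/35)    [QR: both ≡ 3 mod 4, sign flips]
  = -(22/35)    [967 ≡ 22 mod 35]
  = (11/35)    [35 ≡ 3 mod 8 ⇒ (2/35) = -1]
  = -(35/11)    [QR: both ≡ 3 mod 4, sign flips]
  = -(2/11)    [35 ≡ 2 mod 11]
  = (1/11)    [11 ≡ 3 mod 8 ⇒ (2/11) = -1]
  = 1    [(1/11) = 1]
The Legendre symbol is 1, so x^2 ≡ 1527 (mod 967) has solution.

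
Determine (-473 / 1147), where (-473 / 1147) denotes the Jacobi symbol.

(-473 / 1147)
  = (674 / 1147)    [-473 ≡ 674 mod 1147]
  = -(337 / 1147)    [1147 ≡ 3 mod 8 ⇒ (2 / 1147) = -1]
  = -(1147 / 337)    [QR: 337 ≡ 1 mod 4, sign kept]
  = -(136 / 337)    [1147 ≡ 136 mod 337]
  = -(17 / 337)    [337 ≡ 1 mod 8 ⇒ (2 / 337)^3 = +1]
  = -(337 / 17)    [QR: 17 ≡ 1 mod 4, sign kept]
  = -(14 / 17)    [337 ≡ 14 mod 17]
  = -(7 / 17)    [17 ≡ 1 mod 8 ⇒ (2 / 17) = +1]
  = -(17 / 7)    [QR: 17 ≡ 1 mod 4, sign kept]
  = -(3 / 7)    [17 ≡ 3 mod 7]
  = (7 / 3)    [QR: both ≡ 3 mod 4, sign flips]
  = (1 / 3)    [7 ≡ 1 mod 3]
  = 1    [(1 / 3) = 1]

1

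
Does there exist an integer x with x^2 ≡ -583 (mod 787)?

yes

Reduce the numerator: -583 ≡ 204 (mod 787), so (-583|787) = (204|787).
Factor out 2: 204 = 2^2·51. Since 787 ≡ 3 (mod 8), (2|787) = -1, and (2|787)^2 = +1. Now have (51|787).
Both 51 ≡ 3 and 787 ≡ 3 (mod 4), so reciprocity gives (51|787) = -(787|51). Reduce: 787 ≡ 22 (mod 51). Now have -(22|51).
Factor out 2: 22 = 2·11. Since 51 ≡ 3 (mod 8), (2|51) = -1. Now have (11|51).
Both 11 ≡ 3 and 51 ≡ 3 (mod 4), so reciprocity gives (11|51) = -(51|11). Reduce: 51 ≡ 7 (mod 11). Now have -(7|11).
Both 7 ≡ 3 and 11 ≡ 3 (mod 4), so reciprocity gives (7|11) = -(11|7). Reduce: 11 ≡ 4 (mod 7). Now have (4|7).
Factor out 2: 4 = 2^2. Since 7 ≡ 7 (mod 8), (2|7) = +1, and (2|7)^2 = +1. Now have (1|7).
(1|7) = 1. Collecting the sign factors: 1.
(-583|787) = 1, and 787 is prime, so -583 is a quadratic residue mod 787.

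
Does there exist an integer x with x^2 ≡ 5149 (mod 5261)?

yes

5149 ≡ 1 (mod 4), so quadratic reciprocity gives (5149|5261) = (5261|5149). Reduce: 5261 ≡ 112 (mod 5149). Now have (112|5149).
Factor out 2: 112 = 2^4·7. Since 5149 ≡ 5 (mod 8), (2|5149) = -1, and (2|5149)^4 = +1. Now have (7|5149).
5149 ≡ 1 (mod 4), so quadratic reciprocity gives (7|5149) = (5149|7). Reduce: 5149 ≡ 4 (mod 7). Now have (4|7).
Factor out 2: 4 = 2^2. Since 7 ≡ 7 (mod 8), (2|7) = +1, and (2|7)^2 = +1. Now have (1|7).
(1|7) = 1. Collecting the sign factors: 1.
The Legendre symbol is 1, so x^2 ≡ 5149 (mod 5261) has solution.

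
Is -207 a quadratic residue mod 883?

Pull out -1: (-207|883) = (-1|883)·(207|883). Since 883 ≡ 3 (mod 4), (-1|883) = -1. Now have -(207|883).
Both 207 ≡ 3 and 883 ≡ 3 (mod 4), so reciprocity gives (207|883) = -(883|207). Reduce: 883 ≡ 55 (mod 207). Now have (55|207).
Both 55 ≡ 3 and 207 ≡ 3 (mod 4), so reciprocity gives (55|207) = -(207|55). Reduce: 207 ≡ 42 (mod 55). Now have -(42|55).
Factor out 2: 42 = 2·21. Since 55 ≡ 7 (mod 8), (2|55) = +1. Now have -(21|55).
21 ≡ 1 (mod 4), so quadratic reciprocity gives (21|55) = (55|21). Reduce: 55 ≡ 13 (mod 21). Now have -(13|21).
13 ≡ 1 (mod 4), so quadratic reciprocity gives (13|21) = (21|13). Reduce: 21 ≡ 8 (mod 13). Now have -(8|13).
Factor out 2: 8 = 2^3. Since 13 ≡ 5 (mod 8), (2|13) = -1, and (2|13)^3 = -1. Now have (1|13).
(1|13) = 1. Collecting the sign factors: 1.
(-207|883) = 1, and 883 is prime, so -207 is a quadratic residue mod 883.

yes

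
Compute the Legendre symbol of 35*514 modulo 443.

By multiplicativity, (35·514/443) = (35/443)·(514/443).
First factor (35/443):
(35/443)
  = -(443/35)    [QR: both ≡ 3 mod 4, sign flips]
  = -(23/35)    [443 ≡ 23 mod 35]
  = (35/23)    [QR: both ≡ 3 mod 4, sign flips]
  = (12/23)    [35 ≡ 12 mod 23]
  = (3/23)    [23 ≡ 7 mod 8 ⇒ (2/23)^2 = +1]
  = -(23/3)    [QR: both ≡ 3 mod 4, sign flips]
  = -(2/3)    [23 ≡ 2 mod 3]
  = (1/3)    [3 ≡ 3 mod 8 ⇒ (2/3) = -1]
  = 1    [(1/3) = 1]
Second factor (514/443):
(514/443)
  = (71/443)    [514 ≡ 71 mod 443]
  = -(443/71)    [QR: both ≡ 3 mod 4, sign flips]
  = -(17/71)    [443 ≡ 17 mod 71]
  = -(71/17)    [QR: 17 ≡ 1 mod 4, sign kept]
  = -(3/17)    [71 ≡ 3 mod 17]
  = -(17/3)    [QR: 17 ≡ 1 mod 4, sign kept]
  = -(2/3)    [17 ≡ 2 mod 3]
  = (1/3)    [3 ≡ 3 mod 8 ⇒ (2/3) = -1]
  = 1    [(1/3) = 1]
Product: (1)·(1) = 1.

1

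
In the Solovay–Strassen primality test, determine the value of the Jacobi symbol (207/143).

1

Reduce the numerator: 207 ≡ 64 (mod 143), so (207/143) = (64/143).
Factor out 2: 64 = 2^6. Since 143 ≡ 7 (mod 8), (2/143) = +1, and (2/143)^6 = +1. Now have (1/143).
(1/143) = 1. Collecting the sign factors: 1.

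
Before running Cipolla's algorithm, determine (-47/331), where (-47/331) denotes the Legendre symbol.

(-47/331)
  = (284/331)    [-47 ≡ 284 mod 331]
  = (71/331)    [331 ≡ 3 mod 8 ⇒ (2/331)^2 = +1]
  = -(331/71)    [QR: both ≡ 3 mod 4, sign flips]
  = -(47/71)    [331 ≡ 47 mod 71]
  = (71/47)    [QR: both ≡ 3 mod 4, sign flips]
  = (24/47)    [71 ≡ 24 mod 47]
  = (3/47)    [47 ≡ 7 mod 8 ⇒ (2/47)^3 = +1]
  = -(47/3)    [QR: both ≡ 3 mod 4, sign flips]
  = -(2/3)    [47 ≡ 2 mod 3]
  = (1/3)    [3 ≡ 3 mod 8 ⇒ (2/3) = -1]
  = 1    [(1/3) = 1]

1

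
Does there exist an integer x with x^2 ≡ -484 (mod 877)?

yes

Pull out -1: (-484|877) = (-1|877)·(484|877). Since 877 ≡ 1 (mod 4), (-1|877) = +1. Now have (484|877).
Factor out 2: 484 = 2^2·121. Since 877 ≡ 5 (mod 8), (2|877) = -1, and (2|877)^2 = +1. Now have (121|877).
121 ≡ 1 (mod 4), so quadratic reciprocity gives (121|877) = (877|121). Reduce: 877 ≡ 30 (mod 121). Now have (30|121).
Factor out 2: 30 = 2·15. Since 121 ≡ 1 (mod 8), (2|121) = +1. Now have (15|121).
121 ≡ 1 (mod 4), so quadratic reciprocity gives (15|121) = (121|15). Reduce: 121 ≡ 1 (mod 15). Now have (1|15).
(1|15) = 1. Collecting the sign factors: 1.
The Legendre symbol is 1, so x^2 ≡ -484 (mod 877) has solution.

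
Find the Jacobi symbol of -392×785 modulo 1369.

By multiplicativity, (-392·785 / 1369) = (-392 / 1369)·(785 / 1369).
First factor (-392 / 1369):
Pull out -1: (-392 / 1369) = (-1 / 1369)·(392 / 1369). Since 1369 ≡ 1 (mod 4), (-1 / 1369) = +1. Now have (392 / 1369).
Factor out 2: 392 = 2^3·49. Since 1369 ≡ 1 (mod 8), (2 / 1369) = +1, and (2 / 1369)^3 = +1. Now have (49 / 1369).
49 ≡ 1 (mod 4), so quadratic reciprocity gives (49 / 1369) = (1369 / 49). Reduce: 1369 ≡ 46 (mod 49). Now have (46 / 49).
Factor out 2: 46 = 2·23. Since 49 ≡ 1 (mod 8), (2 / 49) = +1. Now have (23 / 49).
49 ≡ 1 (mod 4), so quadratic reciprocity gives (23 / 49) = (49 / 23). Reduce: 49 ≡ 3 (mod 23). Now have (3 / 23).
Both 3 ≡ 3 and 23 ≡ 3 (mod 4), so reciprocity gives (3 / 23) = -(23 / 3). Reduce: 23 ≡ 2 (mod 3). Now have -(2 / 3).
Factor out 2: 2 = 2. Since 3 ≡ 3 (mod 8), (2 / 3) = -1. Now have (1 / 3).
(1 / 3) = 1. Collecting the sign factors: 1.
Second factor (785 / 1369):
785 ≡ 1 (mod 4), so quadratic reciprocity gives (785 / 1369) = (1369 / 785). Reduce: 1369 ≡ 584 (mod 785). Now have (584 / 785).
Factor out 2: 584 = 2^3·73. Since 785 ≡ 1 (mod 8), (2 / 785) = +1, and (2 / 785)^3 = +1. Now have (73 / 785).
73 ≡ 1 (mod 4), so quadratic reciprocity gives (73 / 785) = (785 / 73). Reduce: 785 ≡ 55 (mod 73). Now have (55 / 73).
73 ≡ 1 (mod 4), so quadratic reciprocity gives (55 / 73) = (73 / 55). Reduce: 73 ≡ 18 (mod 55). Now have (18 / 55).
Factor out 2: 18 = 2·9. Since 55 ≡ 7 (mod 8), (2 / 55) = +1. Now have (9 / 55).
9 ≡ 1 (mod 4), so quadratic reciprocity gives (9 / 55) = (55 / 9). Reduce: 55 ≡ 1 (mod 9). Now have (1 / 9).
(1 / 9) = 1. Collecting the sign factors: 1.
Product: (1)·(1) = 1.

1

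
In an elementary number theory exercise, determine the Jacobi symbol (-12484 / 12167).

(-12484 / 12167)
  = (11850 / 12167)    [-12484 ≡ 11850 mod 12167]
  = (5925 / 12167)    [12167 ≡ 7 mod 8 ⇒ (2 / 12167) = +1]
  = (12167 / 5925)    [QR: 5925 ≡ 1 mod 4, sign kept]
  = (317 / 5925)    [12167 ≡ 317 mod 5925]
  = (5925 / 317)    [QR: 317 ≡ 1 mod 4, sign kept]
  = (219 / 317)    [5925 ≡ 219 mod 317]
  = (317 / 219)    [QR: 317 ≡ 1 mod 4, sign kept]
  = (98 / 219)    [317 ≡ 98 mod 219]
  = -(49 / 219)    [219 ≡ 3 mod 8 ⇒ (2 / 219) = -1]
  = -(219 / 49)    [QR: 49 ≡ 1 mod 4, sign kept]
  = -(23 / 49)    [219 ≡ 23 mod 49]
  = -(49 / 23)    [QR: 49 ≡ 1 mod 4, sign kept]
  = -(3 / 23)    [49 ≡ 3 mod 23]
  = (23 / 3)    [QR: both ≡ 3 mod 4, sign flips]
  = (2 / 3)    [23 ≡ 2 mod 3]
  = -(1 / 3)    [3 ≡ 3 mod 8 ⇒ (2 / 3) = -1]
  = -1    [(1 / 3) = 1]

-1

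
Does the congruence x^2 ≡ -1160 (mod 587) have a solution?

Reduce the numerator: -1160 ≡ 14 (mod 587), so (-1160/587) = (14/587).
Factor out 2: 14 = 2·7. Since 587 ≡ 3 (mod 8), (2/587) = -1. Now have -(7/587).
Both 7 ≡ 3 and 587 ≡ 3 (mod 4), so reciprocity gives (7/587) = -(587/7). Reduce: 587 ≡ 6 (mod 7). Now have (6/7).
Factor out 2: 6 = 2·3. Since 7 ≡ 7 (mod 8), (2/7) = +1. Now have (3/7).
Both 3 ≡ 3 and 7 ≡ 3 (mod 4), so reciprocity gives (3/7) = -(7/3). Reduce: 7 ≡ 1 (mod 3). Now have -(1/3).
(1/3) = 1. Collecting the sign factors: -1.
(-1160/587) = -1, and 587 is prime, so -1160 is not a quadratic residue mod 587.

no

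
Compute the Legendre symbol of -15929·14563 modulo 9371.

-1

By multiplicativity, (-15929·14563 / 9371) = (-15929 / 9371)·(14563 / 9371).
First factor (-15929 / 9371):
Pull out -1: (-15929 / 9371) = (-1 / 9371)·(15929 / 9371). Since 9371 ≡ 3 (mod 4), (-1 / 9371) = -1. Now have -(15929 / 9371).
Reduce the numerator: 15929 ≡ 6558 (mod 9371), so (15929 / 9371) = (6558 / 9371).
Factor out 2: 6558 = 2·3279. Since 9371 ≡ 3 (mod 8), (2 / 9371) = -1. Now have (3279 / 9371).
Both 3279 ≡ 3 and 9371 ≡ 3 (mod 4), so reciprocity gives (3279 / 9371) = -(9371 / 3279). Reduce: 9371 ≡ 2813 (mod 3279). Now have -(2813 / 3279).
2813 ≡ 1 (mod 4), so quadratic reciprocity gives (2813 / 3279) = (3279 / 2813). Reduce: 3279 ≡ 466 (mod 2813). Now have -(466 / 2813).
Factor out 2: 466 = 2·233. Since 2813 ≡ 5 (mod 8), (2 / 2813) = -1. Now have (233 / 2813).
233 ≡ 1 (mod 4), so quadratic reciprocity gives (233 / 2813) = (2813 / 233). Reduce: 2813 ≡ 17 (mod 233). Now have (17 / 233).
17 ≡ 1 (mod 4), so quadratic reciprocity gives (17 / 233) = (233 / 17). Reduce: 233 ≡ 12 (mod 17). Now have (12 / 17).
Factor out 2: 12 = 2^2·3. Since 17 ≡ 1 (mod 8), (2 / 17) = +1, and (2 / 17)^2 = +1. Now have (3 / 17).
17 ≡ 1 (mod 4), so quadratic reciprocity gives (3 / 17) = (17 / 3). Reduce: 17 ≡ 2 (mod 3). Now have (2 / 3).
Factor out 2: 2 = 2. Since 3 ≡ 3 (mod 8), (2 / 3) = -1. Now have -(1 / 3).
(1 / 3) = 1. Collecting the sign factors: -1.
Second factor (14563 / 9371):
Reduce the numerator: 14563 ≡ 5192 (mod 9371), so (14563 / 9371) = (5192 / 9371).
Factor out 2: 5192 = 2^3·649. Since 9371 ≡ 3 (mod 8), (2 / 9371) = -1, and (2 / 9371)^3 = -1. Now have -(649 / 9371).
649 ≡ 1 (mod 4), so quadratic reciprocity gives (649 / 9371) = (9371 / 649). Reduce: 9371 ≡ 285 (mod 649). Now have -(285 / 649).
285 ≡ 1 (mod 4), so quadratic reciprocity gives (285 / 649) = (649 / 285). Reduce: 649 ≡ 79 (mod 285). Now have -(79 / 285).
285 ≡ 1 (mod 4), so quadratic reciprocity gives (79 / 285) = (285 / 79). Reduce: 285 ≡ 48 (mod 79). Now have -(48 / 79).
Factor out 2: 48 = 2^4·3. Since 79 ≡ 7 (mod 8), (2 / 79) = +1, and (2 / 79)^4 = +1. Now have -(3 / 79).
Both 3 ≡ 3 and 79 ≡ 3 (mod 4), so reciprocity gives (3 / 79) = -(79 / 3). Reduce: 79 ≡ 1 (mod 3). Now have (1 / 3).
(1 / 3) = 1. Collecting the sign factors: 1.
Product: (-1)·(1) = -1.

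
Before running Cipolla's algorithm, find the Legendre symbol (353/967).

1

353 ≡ 1 (mod 4), so quadratic reciprocity gives (353/967) = (967/353). Reduce: 967 ≡ 261 (mod 353). Now have (261/353).
261 ≡ 1 (mod 4), so quadratic reciprocity gives (261/353) = (353/261). Reduce: 353 ≡ 92 (mod 261). Now have (92/261).
Factor out 2: 92 = 2^2·23. Since 261 ≡ 5 (mod 8), (2/261) = -1, and (2/261)^2 = +1. Now have (23/261).
261 ≡ 1 (mod 4), so quadratic reciprocity gives (23/261) = (261/23). Reduce: 261 ≡ 8 (mod 23). Now have (8/23).
Factor out 2: 8 = 2^3. Since 23 ≡ 7 (mod 8), (2/23) = +1, and (2/23)^3 = +1. Now have (1/23).
(1/23) = 1. Collecting the sign factors: 1.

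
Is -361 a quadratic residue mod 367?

Reduce the numerator: -361 ≡ 6 (mod 367), so (-361/367) = (6/367).
Factor out 2: 6 = 2·3. Since 367 ≡ 7 (mod 8), (2/367) = +1. Now have (3/367).
Both 3 ≡ 3 and 367 ≡ 3 (mod 4), so reciprocity gives (3/367) = -(367/3). Reduce: 367 ≡ 1 (mod 3). Now have -(1/3).
(1/3) = 1. Collecting the sign factors: -1.
The Legendre symbol is -1, so x^2 ≡ -361 (mod 367) has no solution.

no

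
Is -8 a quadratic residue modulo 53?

(-8/53)
  = (8/53)    [53 ≡ 1 mod 4 ⇒ (-1/53) = +1]
  = -(1/53)    [53 ≡ 5 mod 8 ⇒ (2/53)^3 = -1]
  = -1    [(1/53) = 1]
The Legendre symbol is -1, so x^2 ≡ -8 (mod 53) has no solution.

no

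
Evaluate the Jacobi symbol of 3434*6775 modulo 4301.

0

By multiplicativity, (3434·6775/4301) = (3434/4301)·(6775/4301).
First factor (3434/4301):
Factor out 2: 3434 = 2·1717. Since 4301 ≡ 5 (mod 8), (2/4301) = -1. Now have -(1717/4301).
1717 ≡ 1 (mod 4), so quadratic reciprocity gives (1717/4301) = (4301/1717). Reduce: 4301 ≡ 867 (mod 1717). Now have -(867/1717).
1717 ≡ 1 (mod 4), so quadratic reciprocity gives (867/1717) = (1717/867). Reduce: 1717 ≡ 850 (mod 867). Now have -(850/867).
Factor out 2: 850 = 2·425. Since 867 ≡ 3 (mod 8), (2/867) = -1. Now have (425/867).
425 ≡ 1 (mod 4), so quadratic reciprocity gives (425/867) = (867/425). Reduce: 867 ≡ 17 (mod 425). Now have (17/425).
17 ≡ 1 (mod 4), so quadratic reciprocity gives (17/425) = (425/17). Reduce: 425 ≡ 0 (mod 17). Now have (0/17).
The numerator is now 0 with denominator 17 > 1: the symbol is 0.
Second factor (6775/4301):
Reduce the numerator: 6775 ≡ 2474 (mod 4301), so (6775/4301) = (2474/4301).
Factor out 2: 2474 = 2·1237. Since 4301 ≡ 5 (mod 8), (2/4301) = -1. Now have -(1237/4301).
1237 ≡ 1 (mod 4), so quadratic reciprocity gives (1237/4301) = (4301/1237). Reduce: 4301 ≡ 590 (mod 1237). Now have -(590/1237).
Factor out 2: 590 = 2·295. Since 1237 ≡ 5 (mod 8), (2/1237) = -1. Now have (295/1237).
1237 ≡ 1 (mod 4), so quadratic reciprocity gives (295/1237) = (1237/295). Reduce: 1237 ≡ 57 (mod 295). Now have (57/295).
57 ≡ 1 (mod 4), so quadratic reciprocity gives (57/295) = (295/57). Reduce: 295 ≡ 10 (mod 57). Now have (10/57).
Factor out 2: 10 = 2·5. Since 57 ≡ 1 (mod 8), (2/57) = +1. Now have (5/57).
5 ≡ 1 (mod 4), so quadratic reciprocity gives (5/57) = (57/5). Reduce: 57 ≡ 2 (mod 5). Now have (2/5).
Factor out 2: 2 = 2. Since 5 ≡ 5 (mod 8), (2/5) = -1. Now have -(1/5).
(1/5) = 1. Collecting the sign factors: -1.
Product: (0)·(-1) = 0.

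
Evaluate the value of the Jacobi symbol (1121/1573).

1

1121 ≡ 1 (mod 4), so quadratic reciprocity gives (1121/1573) = (1573/1121). Reduce: 1573 ≡ 452 (mod 1121). Now have (452/1121).
Factor out 2: 452 = 2^2·113. Since 1121 ≡ 1 (mod 8), (2/1121) = +1, and (2/1121)^2 = +1. Now have (113/1121).
113 ≡ 1 (mod 4), so quadratic reciprocity gives (113/1121) = (1121/113). Reduce: 1121 ≡ 104 (mod 113). Now have (104/113).
Factor out 2: 104 = 2^3·13. Since 113 ≡ 1 (mod 8), (2/113) = +1, and (2/113)^3 = +1. Now have (13/113).
13 ≡ 1 (mod 4), so quadratic reciprocity gives (13/113) = (113/13). Reduce: 113 ≡ 9 (mod 13). Now have (9/13).
9 ≡ 1 (mod 4), so quadratic reciprocity gives (9/13) = (13/9). Reduce: 13 ≡ 4 (mod 9). Now have (4/9).
Factor out 2: 4 = 2^2. Since 9 ≡ 1 (mod 8), (2/9) = +1, and (2/9)^2 = +1. Now have (1/9).
(1/9) = 1. Collecting the sign factors: 1.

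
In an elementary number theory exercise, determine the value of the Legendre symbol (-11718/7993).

1

(-11718/7993)
  = (4268/7993)    [-11718 ≡ 4268 mod 7993]
  = (1067/7993)    [7993 ≡ 1 mod 8 ⇒ (2/7993)^2 = +1]
  = (7993/1067)    [QR: 7993 ≡ 1 mod 4, sign kept]
  = (524/1067)    [7993 ≡ 524 mod 1067]
  = (131/1067)    [1067 ≡ 3 mod 8 ⇒ (2/1067)^2 = +1]
  = -(1067/131)    [QR: both ≡ 3 mod 4, sign flips]
  = -(19/131)    [1067 ≡ 19 mod 131]
  = (131/19)    [QR: both ≡ 3 mod 4, sign flips]
  = (17/19)    [131 ≡ 17 mod 19]
  = (19/17)    [QR: 17 ≡ 1 mod 4, sign kept]
  = (2/17)    [19 ≡ 2 mod 17]
  = (1/17)    [17 ≡ 1 mod 8 ⇒ (2/17) = +1]
  = 1    [(1/17) = 1]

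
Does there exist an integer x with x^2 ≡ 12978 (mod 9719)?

yes

(12978/9719)
  = (3259/9719)    [12978 ≡ 3259 mod 9719]
  = -(9719/3259)    [QR: both ≡ 3 mod 4, sign flips]
  = -(3201/3259)    [9719 ≡ 3201 mod 3259]
  = -(3259/3201)    [QR: 3201 ≡ 1 mod 4, sign kept]
  = -(58/3201)    [3259 ≡ 58 mod 3201]
  = -(29/3201)    [3201 ≡ 1 mod 8 ⇒ (2/3201) = +1]
  = -(3201/29)    [QR: 29 ≡ 1 mod 4, sign kept]
  = -(11/29)    [3201 ≡ 11 mod 29]
  = -(29/11)    [QR: 29 ≡ 1 mod 4, sign kept]
  = -(7/11)    [29 ≡ 7 mod 11]
  = (11/7)    [QR: both ≡ 3 mod 4, sign flips]
  = (4/7)    [11 ≡ 4 mod 7]
  = (1/7)    [7 ≡ 7 mod 8 ⇒ (2/7)^2 = +1]
  = 1    [(1/7) = 1]
(12978/9719) = 1, and 9719 is prime, so 12978 is a quadratic residue mod 9719.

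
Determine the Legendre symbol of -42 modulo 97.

-1

Pull out -1: (-42|97) = (-1|97)·(42|97). Since 97 ≡ 1 (mod 4), (-1|97) = +1. Now have (42|97).
Factor out 2: 42 = 2·21. Since 97 ≡ 1 (mod 8), (2|97) = +1. Now have (21|97).
21 ≡ 1 (mod 4), so quadratic reciprocity gives (21|97) = (97|21). Reduce: 97 ≡ 13 (mod 21). Now have (13|21).
13 ≡ 1 (mod 4), so quadratic reciprocity gives (13|21) = (21|13). Reduce: 21 ≡ 8 (mod 13). Now have (8|13).
Factor out 2: 8 = 2^3. Since 13 ≡ 5 (mod 8), (2|13) = -1, and (2|13)^3 = -1. Now have -(1|13).
(1|13) = 1. Collecting the sign factors: -1.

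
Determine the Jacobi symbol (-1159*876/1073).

1

By multiplicativity, (-1159·876/1073) = (-1159/1073)·(876/1073).
First factor (-1159/1073):
Reduce the numerator: -1159 ≡ 987 (mod 1073), so (-1159/1073) = (987/1073).
1073 ≡ 1 (mod 4), so quadratic reciprocity gives (987/1073) = (1073/987). Reduce: 1073 ≡ 86 (mod 987). Now have (86/987).
Factor out 2: 86 = 2·43. Since 987 ≡ 3 (mod 8), (2/987) = -1. Now have -(43/987).
Both 43 ≡ 3 and 987 ≡ 3 (mod 4), so reciprocity gives (43/987) = -(987/43). Reduce: 987 ≡ 41 (mod 43). Now have (41/43).
41 ≡ 1 (mod 4), so quadratic reciprocity gives (41/43) = (43/41). Reduce: 43 ≡ 2 (mod 41). Now have (2/41).
Factor out 2: 2 = 2. Since 41 ≡ 1 (mod 8), (2/41) = +1. Now have (1/41).
(1/41) = 1. Collecting the sign factors: 1.
Second factor (876/1073):
Factor out 2: 876 = 2^2·219. Since 1073 ≡ 1 (mod 8), (2/1073) = +1, and (2/1073)^2 = +1. Now have (219/1073).
1073 ≡ 1 (mod 4), so quadratic reciprocity gives (219/1073) = (1073/219). Reduce: 1073 ≡ 197 (mod 219). Now have (197/219).
197 ≡ 1 (mod 4), so quadratic reciprocity gives (197/219) = (219/197). Reduce: 219 ≡ 22 (mod 197). Now have (22/197).
Factor out 2: 22 = 2·11. Since 197 ≡ 5 (mod 8), (2/197) = -1. Now have -(11/197).
197 ≡ 1 (mod 4), so quadratic reciprocity gives (11/197) = (197/11). Reduce: 197 ≡ 10 (mod 11). Now have -(10/11).
Factor out 2: 10 = 2·5. Since 11 ≡ 3 (mod 8), (2/11) = -1. Now have (5/11).
5 ≡ 1 (mod 4), so quadratic reciprocity gives (5/11) = (11/5). Reduce: 11 ≡ 1 (mod 5). Now have (1/5).
(1/5) = 1. Collecting the sign factors: 1.
Product: (1)·(1) = 1.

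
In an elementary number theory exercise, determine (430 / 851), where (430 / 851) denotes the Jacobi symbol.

Factor out 2: 430 = 2·215. Since 851 ≡ 3 (mod 8), (2 / 851) = -1. Now have -(215 / 851).
Both 215 ≡ 3 and 851 ≡ 3 (mod 4), so reciprocity gives (215 / 851) = -(851 / 215). Reduce: 851 ≡ 206 (mod 215). Now have (206 / 215).
Factor out 2: 206 = 2·103. Since 215 ≡ 7 (mod 8), (2 / 215) = +1. Now have (103 / 215).
Both 103 ≡ 3 and 215 ≡ 3 (mod 4), so reciprocity gives (103 / 215) = -(215 / 103). Reduce: 215 ≡ 9 (mod 103). Now have -(9 / 103).
9 ≡ 1 (mod 4), so quadratic reciprocity gives (9 / 103) = (103 / 9). Reduce: 103 ≡ 4 (mod 9). Now have -(4 / 9).
Factor out 2: 4 = 2^2. Since 9 ≡ 1 (mod 8), (2 / 9) = +1, and (2 / 9)^2 = +1. Now have -(1 / 9).
(1 / 9) = 1. Collecting the sign factors: -1.

-1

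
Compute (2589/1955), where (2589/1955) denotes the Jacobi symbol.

(2589/1955)
  = (634/1955)    [2589 ≡ 634 mod 1955]
  = -(317/1955)    [1955 ≡ 3 mod 8 ⇒ (2/1955) = -1]
  = -(1955/317)    [QR: 317 ≡ 1 mod 4, sign kept]
  = -(53/317)    [1955 ≡ 53 mod 317]
  = -(317/53)    [QR: 53 ≡ 1 mod 4, sign kept]
  = -(52/53)    [317 ≡ 52 mod 53]
  = -(13/53)    [53 ≡ 5 mod 8 ⇒ (2/53)^2 = +1]
  = -(53/13)    [QR: 13 ≡ 1 mod 4, sign kept]
  = -(1/13)    [53 ≡ 1 mod 13]
  = -1    [(1/13) = 1]

-1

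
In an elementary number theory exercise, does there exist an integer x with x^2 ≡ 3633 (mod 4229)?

no

3633 ≡ 1 (mod 4), so quadratic reciprocity gives (3633/4229) = (4229/3633). Reduce: 4229 ≡ 596 (mod 3633). Now have (596/3633).
Factor out 2: 596 = 2^2·149. Since 3633 ≡ 1 (mod 8), (2/3633) = +1, and (2/3633)^2 = +1. Now have (149/3633).
149 ≡ 1 (mod 4), so quadratic reciprocity gives (149/3633) = (3633/149). Reduce: 3633 ≡ 57 (mod 149). Now have (57/149).
57 ≡ 1 (mod 4), so quadratic reciprocity gives (57/149) = (149/57). Reduce: 149 ≡ 35 (mod 57). Now have (35/57).
57 ≡ 1 (mod 4), so quadratic reciprocity gives (35/57) = (57/35). Reduce: 57 ≡ 22 (mod 35). Now have (22/35).
Factor out 2: 22 = 2·11. Since 35 ≡ 3 (mod 8), (2/35) = -1. Now have -(11/35).
Both 11 ≡ 3 and 35 ≡ 3 (mod 4), so reciprocity gives (11/35) = -(35/11). Reduce: 35 ≡ 2 (mod 11). Now have (2/11).
Factor out 2: 2 = 2. Since 11 ≡ 3 (mod 8), (2/11) = -1. Now have -(1/11).
(1/11) = 1. Collecting the sign factors: -1.
(3633/4229) = -1, and 4229 is prime, so 3633 is not a quadratic residue mod 4229.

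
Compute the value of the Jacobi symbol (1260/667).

(1260/667)
  = (593/667)    [1260 ≡ 593 mod 667]
  = (667/593)    [QR: 593 ≡ 1 mod 4, sign kept]
  = (74/593)    [667 ≡ 74 mod 593]
  = (37/593)    [593 ≡ 1 mod 8 ⇒ (2/593) = +1]
  = (593/37)    [QR: 37 ≡ 1 mod 4, sign kept]
  = (1/37)    [593 ≡ 1 mod 37]
  = 1    [(1/37) = 1]

1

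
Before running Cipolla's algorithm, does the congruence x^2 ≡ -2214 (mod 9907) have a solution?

Reduce the numerator: -2214 ≡ 7693 (mod 9907), so (-2214/9907) = (7693/9907).
7693 ≡ 1 (mod 4), so quadratic reciprocity gives (7693/9907) = (9907/7693). Reduce: 9907 ≡ 2214 (mod 7693). Now have (2214/7693).
Factor out 2: 2214 = 2·1107. Since 7693 ≡ 5 (mod 8), (2/7693) = -1. Now have -(1107/7693).
7693 ≡ 1 (mod 4), so quadratic reciprocity gives (1107/7693) = (7693/1107). Reduce: 7693 ≡ 1051 (mod 1107). Now have -(1051/1107).
Both 1051 ≡ 3 and 1107 ≡ 3 (mod 4), so reciprocity gives (1051/1107) = -(1107/1051). Reduce: 1107 ≡ 56 (mod 1051). Now have (56/1051).
Factor out 2: 56 = 2^3·7. Since 1051 ≡ 3 (mod 8), (2/1051) = -1, and (2/1051)^3 = -1. Now have -(7/1051).
Both 7 ≡ 3 and 1051 ≡ 3 (mod 4), so reciprocity gives (7/1051) = -(1051/7). Reduce: 1051 ≡ 1 (mod 7). Now have (1/7).
(1/7) = 1. Collecting the sign factors: 1.
The Legendre symbol is 1, so x^2 ≡ -2214 (mod 9907) has solution.

yes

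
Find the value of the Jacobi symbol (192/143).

1

Reduce the numerator: 192 ≡ 49 (mod 143), so (192/143) = (49/143).
49 ≡ 1 (mod 4), so quadratic reciprocity gives (49/143) = (143/49). Reduce: 143 ≡ 45 (mod 49). Now have (45/49).
45 ≡ 1 (mod 4), so quadratic reciprocity gives (45/49) = (49/45). Reduce: 49 ≡ 4 (mod 45). Now have (4/45).
Factor out 2: 4 = 2^2. Since 45 ≡ 5 (mod 8), (2/45) = -1, and (2/45)^2 = +1. Now have (1/45).
(1/45) = 1. Collecting the sign factors: 1.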